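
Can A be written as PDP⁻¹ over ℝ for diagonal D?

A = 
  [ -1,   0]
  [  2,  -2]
Yes

tr(A) = -3, det(A) = 2
Characteristic polynomial: λ² - tr(A)λ + det(A) = λ² + 3λ + 2
λ² + 3λ + 2 = (λ + 2)(λ + 1)
Eigenvalues: -1, -2
λ=-2: alg. mult. = 1, geom. mult. = 2 - rank(A - (-2)I) = 2 - 1 = 1
λ=-1: alg. mult. = 1, geom. mult. = 2 - rank(A - (-1)I) = 2 - 1 = 1
Sum of geometric multiplicities equals n, so A has n independent eigenvectors.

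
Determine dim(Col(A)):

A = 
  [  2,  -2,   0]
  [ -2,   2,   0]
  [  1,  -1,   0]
Row reduce:
R2 → R2 + (1)·R1
R3 → R3 - (1/2)·R1
REF = 
  [  2,  -2,   0]
  [  0,   0,   0]
  [  0,   0,   0]
Pivot columns: 1 → 1 pivot.
dim(Col(A)) = number of pivot columns = 1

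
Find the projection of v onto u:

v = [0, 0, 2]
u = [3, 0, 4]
proj_u(v) = [24/25, 0, 32/25]

v·u = (0)(3) + (0)(0) + (2)(4) = 8
u·u = (3)² + (0)² + (4)² = 25
proj_u(v) = (v·u / u·u) × u = (8/25) × u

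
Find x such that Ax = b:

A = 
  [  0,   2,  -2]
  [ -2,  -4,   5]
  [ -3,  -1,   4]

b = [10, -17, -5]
Row reduce the augmented matrix [A|b]:
Swap R1 ↔ R2
R3 → R3 - (3/2)·R1
R3 → R3 - (5/2)·R2
REF = 
  [  -2,   -4,    5,  -17]
  [   0,    2,   -2,   10]
  [   0,    0,  3/2, -9/2]

Back-substitution:
x₃ = (-9/2) / (3/2) = -3
x₂ = (10 - (-2)(-3)) / 2 = 2
x₁ = (-17 - (-4)(2) - (5)(-3)) / (-2) = -3

x = [-3, 2, -3]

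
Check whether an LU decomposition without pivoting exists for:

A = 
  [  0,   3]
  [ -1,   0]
No.
A[1,1] = 0 but A[2,1] = -1 ≠ 0. Any LU with L unit lower triangular has (LU)[1,1] = U[1,1] and (LU)[2,1] = L[2,1]·U[1,1]; matching A forces U[1,1] = 0, which then forces (LU)[2,1] = 0 ≠ -1. A row swap (pivoting) is required.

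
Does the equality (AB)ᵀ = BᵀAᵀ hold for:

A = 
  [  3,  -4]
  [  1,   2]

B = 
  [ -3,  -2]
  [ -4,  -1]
Yes

(AB)ᵀ = 
  [  7, -11]
  [ -2,  -4]

BᵀAᵀ = 
  [  7, -11]
  [ -2,  -4]

Both sides are equal — this is the standard identity (AB)ᵀ = BᵀAᵀ, which holds for all A, B.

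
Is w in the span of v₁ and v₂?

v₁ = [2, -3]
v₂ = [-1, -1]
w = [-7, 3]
Yes

Form the augmented matrix and row-reduce:
[v₁|v₂|w] = 
  [  2,  -1,  -7]
  [ -3,  -1,   3]
R2 → R2 + (3/2)·R1
REF = 
  [    2,    -1,    -7]
  [    0,  -5/2, -15/2]

No row of the form [0 0 | nonzero], so the system is consistent. Back-substitution gives c₁ = -2, c₂ = 3: w = (-2)·v₁ + (3)·v₂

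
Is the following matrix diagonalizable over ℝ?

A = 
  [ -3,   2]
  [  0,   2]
Yes

tr(A) = -1, det(A) = -6
Characteristic polynomial: λ² - tr(A)λ + det(A) = λ² + λ - 6
λ² + λ - 6 = (λ + 3)(λ - 2)
Eigenvalues: 2, -3
λ=-3: alg. mult. = 1, geom. mult. = 2 - rank(A - (-3)I) = 2 - 1 = 1
λ=2: alg. mult. = 1, geom. mult. = 2 - rank(A - (2)I) = 2 - 1 = 1
Sum of geometric multiplicities equals n, so A has n independent eigenvectors.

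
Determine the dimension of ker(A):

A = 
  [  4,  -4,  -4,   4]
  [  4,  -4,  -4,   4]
nullity(A) = 3

Row reduce:
R2 → R2 - (1)·R1
REF = 
  [  4,  -4,  -4,   4]
  [  0,   0,   0,   0]
Pivot columns: 1 → 1 pivot.
rank(A) = 1, so nullity(A) = 4 - 1 = 3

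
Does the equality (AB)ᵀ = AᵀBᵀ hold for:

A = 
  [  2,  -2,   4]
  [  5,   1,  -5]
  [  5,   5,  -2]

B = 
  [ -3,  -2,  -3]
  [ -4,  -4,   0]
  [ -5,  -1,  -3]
No

(AB)ᵀ = 
  [-18,   6, -25]
  [  0,  -9, -28]
  [-18,   0,  -9]

AᵀBᵀ = 
  [-31, -28, -30]
  [-11,   4,  -6]
  [  4,   4,  -9]

The two matrices differ, so (AB)ᵀ ≠ AᵀBᵀ in general. The correct identity is (AB)ᵀ = BᵀAᵀ.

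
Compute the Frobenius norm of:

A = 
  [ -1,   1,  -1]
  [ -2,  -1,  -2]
||A||_F = 3.464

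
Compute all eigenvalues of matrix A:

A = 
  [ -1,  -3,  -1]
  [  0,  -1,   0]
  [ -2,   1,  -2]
λ = 0, -1, -3

Characteristic polynomial: det(λI - A) = λ³ + 4λ² + 3λ
The constant term is 0, so λ = 0 is a root: p(λ) = λ(λ² + 4λ + 3)
λ² + 4λ + 3 = (λ + 3)(λ + 1)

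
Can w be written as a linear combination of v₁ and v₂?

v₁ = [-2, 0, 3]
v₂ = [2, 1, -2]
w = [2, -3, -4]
No

Form the augmented matrix and row-reduce:
[v₁|v₂|w] = 
  [ -2,   2,   2]
  [  0,   1,  -3]
  [  3,  -2,  -4]
R3 → R3 + (3/2)·R1
R3 → R3 - (1)·R2
REF = 
  [ -2,   2,   2]
  [  0,   1,  -3]
  [  0,   0,   2]

Row 3 reads [0 0 | 2], i.e. 0 = 2, so the system is inconsistent and w ∉ span{v₁, v₂}.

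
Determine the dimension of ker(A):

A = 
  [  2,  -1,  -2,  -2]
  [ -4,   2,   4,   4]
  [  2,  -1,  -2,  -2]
nullity(A) = 3

Row reduce:
R2 → R2 + (2)·R1
R3 → R3 - (1)·R1
REF = 
  [  2,  -1,  -2,  -2]
  [  0,   0,   0,   0]
  [  0,   0,   0,   0]
Pivot columns: 1 → 1 pivot.
rank(A) = 1, so nullity(A) = 4 - 1 = 3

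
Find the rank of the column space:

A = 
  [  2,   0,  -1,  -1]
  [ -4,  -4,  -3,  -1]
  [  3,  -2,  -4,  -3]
Row reduce:
R2 → R2 + (2)·R1
R3 → R3 - (3/2)·R1
R3 → R3 - (1/2)·R2
REF = 
  [  2,   0,  -1,  -1]
  [  0,  -4,  -5,  -3]
  [  0,   0,   0,   0]
Pivot columns: 1, 2 → 2 pivots.
dim(Col(A)) = number of pivot columns = 2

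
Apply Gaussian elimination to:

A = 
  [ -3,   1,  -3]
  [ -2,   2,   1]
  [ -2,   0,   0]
Row operations:
R2 → R2 - (2/3)·R1
R3 → R3 - (2/3)·R1
R3 → R3 + (1/2)·R2

Resulting echelon form:
REF = 
  [ -3,   1,  -3]
  [  0, 4/3,   3]
  [  0,   0, 7/2]

Rank = 3 (number of non-zero pivot rows).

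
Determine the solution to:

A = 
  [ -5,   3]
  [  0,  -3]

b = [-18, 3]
x = [3, -1]

Row reduce the augmented matrix [A|b]:
(already in echelon form)
REF = 
  [ -5,   3, -18]
  [  0,  -3,   3]

Back-substitution:
x₂ = 3 / (-3) = -1
x₁ = (-18 - (3)(-1)) / (-5) = 3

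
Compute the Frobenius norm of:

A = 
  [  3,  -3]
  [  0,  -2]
||A||_F = 4.69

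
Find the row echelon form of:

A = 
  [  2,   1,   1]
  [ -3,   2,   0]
Row operations:
R2 → R2 + (3/2)·R1

Resulting echelon form:
REF = 
  [  2,   1,   1]
  [  0, 7/2, 3/2]

Rank = 2 (number of non-zero pivot rows).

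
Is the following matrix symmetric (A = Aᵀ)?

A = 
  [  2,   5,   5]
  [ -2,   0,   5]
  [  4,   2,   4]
No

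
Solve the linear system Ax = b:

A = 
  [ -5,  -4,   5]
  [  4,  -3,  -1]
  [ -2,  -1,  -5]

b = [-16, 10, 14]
x = [1, -1, -3]

Row reduce the augmented matrix [A|b]:
R2 → R2 + (4/5)·R1
R3 → R3 - (2/5)·R1
R3 → R3 + (3/31)·R2
REF = 
  [     -5,      -4,       5,     -16]
  [      0,   -31/5,       3,   -14/5]
  [      0,       0, -208/31,  624/31]

Back-substitution:
x₃ = (624/31) / (-208/31) = -3
x₂ = (-14/5 - (3)(-3)) / (-31/5) = -1
x₁ = (-16 - (-4)(-1) - (5)(-3)) / (-5) = 1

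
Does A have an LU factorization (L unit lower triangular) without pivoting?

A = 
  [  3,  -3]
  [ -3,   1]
Yes.
A[1,1] = 3 ≠ 0, so Gaussian elimination proceeds without a row swap: multiplier ℓ₂₁ = (-3)/(3) = -1, and U[2,2] = 1 - (-1)(-3) = -2.
L = 
  [  1,   0]
  [ -1,   1]
U = 
  [  3,  -3]
  [  0,  -2]
Check row 2 of LU: [(-1)(3), (-1)(-3) + (-2)] = [-3, 1] = row 2 of A ✓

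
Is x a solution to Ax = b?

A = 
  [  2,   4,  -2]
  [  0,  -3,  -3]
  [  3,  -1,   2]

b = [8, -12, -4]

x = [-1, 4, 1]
No

Ax = [12, -15, -5] ≠ b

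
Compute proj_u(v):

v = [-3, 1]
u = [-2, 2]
v·u = (-3)(-2) + (1)(2) = 8
u·u = (-2)² + (2)² = 8
proj_u(v) = (v·u / u·u) × u = (8/8) × u = (1) × u

proj_u(v) = [-2, 2]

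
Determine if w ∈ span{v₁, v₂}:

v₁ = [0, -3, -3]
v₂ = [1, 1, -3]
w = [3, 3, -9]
Yes

Form the augmented matrix and row-reduce:
[v₁|v₂|w] = 
  [  0,   1,   3]
  [ -3,   1,   3]
  [ -3,  -3,  -9]
Swap R1 ↔ R2
R3 → R3 - (1)·R1
R3 → R3 + (4)·R2
REF = 
  [ -3,   1,   3]
  [  0,   1,   3]
  [  0,   0,   0]

No row of the form [0 0 | nonzero], so the system is consistent. Back-substitution gives c₁ = 0, c₂ = 3: w = (0)·v₁ + (3)·v₂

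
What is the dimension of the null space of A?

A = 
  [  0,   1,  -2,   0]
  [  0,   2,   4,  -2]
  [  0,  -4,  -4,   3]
nullity(A) = 2

Row reduce:
R2 → R2 - (2)·R1
R3 → R3 + (4)·R1
R3 → R3 + (3/2)·R2
REF = 
  [  0,   1,  -2,   0]
  [  0,   0,   8,  -2]
  [  0,   0,   0,   0]
Pivot columns: 2, 3 → 2 pivots.
rank(A) = 2, so nullity(A) = 4 - 2 = 2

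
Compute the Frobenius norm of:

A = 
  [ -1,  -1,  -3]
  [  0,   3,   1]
||A||_F = 4.583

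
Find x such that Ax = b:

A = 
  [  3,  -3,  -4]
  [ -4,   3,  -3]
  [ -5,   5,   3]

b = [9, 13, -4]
Row reduce the augmented matrix [A|b]:
R2 → R2 + (4/3)·R1
R3 → R3 + (5/3)·R1
REF = 
  [    3,    -3,    -4,     9]
  [    0,    -1, -25/3,    25]
  [    0,     0, -11/3,    11]

Back-substitution:
x₃ = 11 / (-11/3) = -3
x₂ = (25 - (-25/3)(-3)) / (-1) = 0
x₁ = (9 - (-3)(0) - (-4)(-3)) / 3 = -1

x = [-1, 0, -3]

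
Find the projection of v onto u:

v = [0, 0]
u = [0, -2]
v·u = (0)(0) + (0)(-2) = 0
u·u = (0)² + (-2)² = 4
proj_u(v) = (v·u / u·u) × u = (0/4) × u = (0) × u

proj_u(v) = [0, 0]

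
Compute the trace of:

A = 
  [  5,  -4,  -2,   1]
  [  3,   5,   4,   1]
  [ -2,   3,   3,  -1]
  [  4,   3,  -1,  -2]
11

tr(A) = 5 + 5 + 3 + -2 = 11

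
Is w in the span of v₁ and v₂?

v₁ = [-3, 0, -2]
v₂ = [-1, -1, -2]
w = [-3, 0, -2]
Yes

Form the augmented matrix and row-reduce:
[v₁|v₂|w] = 
  [ -3,  -1,  -3]
  [  0,  -1,   0]
  [ -2,  -2,  -2]
R3 → R3 - (2/3)·R1
R3 → R3 - (4/3)·R2
REF = 
  [ -3,  -1,  -3]
  [  0,  -1,   0]
  [  0,   0,   0]

No row of the form [0 0 | nonzero], so the system is consistent. Back-substitution gives c₁ = 1, c₂ = 0: w = (1)·v₁ + (0)·v₂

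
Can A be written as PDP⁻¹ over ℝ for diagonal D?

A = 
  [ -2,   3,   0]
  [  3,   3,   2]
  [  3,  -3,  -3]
No

Characteristic polynomial: det(λI - A) = λ³ + 2λ² - 12λ - 51
By the rational root theorem any rational root is an integer dividing 51; none of those is a root, so p(λ) has no rational roots and hence (being an irreducible cubic) no repeated roots.
Discriminant of the cubic: Δ = -39075
Δ < 0 ⇒ one real eigenvalue and a complex-conjugate pair: λ ≈ 4.057, -3.028 + 1.844i, -3.028 - 1.844i
Has complex eigenvalues (not diagonalizable over ℝ).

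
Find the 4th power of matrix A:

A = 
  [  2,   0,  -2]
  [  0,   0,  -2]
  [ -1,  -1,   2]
A² = A·A:
A²[1,1] = (2)(2) + (0)(0) + (-2)(-1) = 6
A²[1,2] = (2)(0) + (0)(0) + (-2)(-1) = 2
A²[1,3] = (2)(-2) + (0)(-2) + (-2)(2) = -8
A²[2,1] = (0)(2) + (0)(0) + (-2)(-1) = 2
A²[2,2] = (0)(0) + (0)(0) + (-2)(-1) = 2
A²[2,3] = (0)(-2) + (0)(-2) + (-2)(2) = -4
A²[3,1] = (-1)(2) + (-1)(0) + (2)(-1) = -4
A²[3,2] = (-1)(0) + (-1)(0) + (2)(-1) = -2
A²[3,3] = (-1)(-2) + (-1)(-2) + (2)(2) = 8
A² = 
  [  6,   2,  -8]
  [  2,   2,  -4]
  [ -4,  -2,   8]

A^3 = A^2·A:
A^3[1,1] = (6)(2) + (2)(0) + (-8)(-1) = 20
A^3[1,2] = (6)(0) + (2)(0) + (-8)(-1) = 8
A^3[1,3] = (6)(-2) + (2)(-2) + (-8)(2) = -32
A^3[2,1] = (2)(2) + (2)(0) + (-4)(-1) = 8
A^3[2,2] = (2)(0) + (2)(0) + (-4)(-1) = 4
A^3[2,3] = (2)(-2) + (2)(-2) + (-4)(2) = -16
A^3[3,1] = (-4)(2) + (-2)(0) + (8)(-1) = -16
A^3[3,2] = (-4)(0) + (-2)(0) + (8)(-1) = -8
A^3[3,3] = (-4)(-2) + (-2)(-2) + (8)(2) = 28
A^3 = 
  [ 20,   8, -32]
  [  8,   4, -16]
  [-16,  -8,  28]

A^4 = A^3·A:
A^4[1,1] = (20)(2) + (8)(0) + (-32)(-1) = 72
A^4[1,2] = (20)(0) + (8)(0) + (-32)(-1) = 32
A^4[1,3] = (20)(-2) + (8)(-2) + (-32)(2) = -120
A^4[2,1] = (8)(2) + (4)(0) + (-16)(-1) = 32
A^4[2,2] = (8)(0) + (4)(0) + (-16)(-1) = 16
A^4[2,3] = (8)(-2) + (4)(-2) + (-16)(2) = -56
A^4[3,1] = (-16)(2) + (-8)(0) + (28)(-1) = -60
A^4[3,2] = (-16)(0) + (-8)(0) + (28)(-1) = -28
A^4[3,3] = (-16)(-2) + (-8)(-2) + (28)(2) = 104
A^4 = 
  [ 72,  32, -120]
  [ 32,  16, -56]
  [-60, -28, 104]

Therefore
A^4 = 
  [ 72,  32, -120]
  [ 32,  16, -56]
  [-60, -28, 104]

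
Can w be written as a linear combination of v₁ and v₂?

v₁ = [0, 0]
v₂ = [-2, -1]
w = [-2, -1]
Yes

Form the augmented matrix and row-reduce:
[v₁|v₂|w] = 
  [  0,  -2,  -2]
  [  0,  -1,  -1]
R2 → R2 - (1/2)·R1
REF = 
  [  0,  -2,  -2]
  [  0,   0,   0]

No row of the form [0 0 | nonzero], so the system is consistent. Back-substitution gives c₁ = 0, c₂ = 1: w = (0)·v₁ + (1)·v₂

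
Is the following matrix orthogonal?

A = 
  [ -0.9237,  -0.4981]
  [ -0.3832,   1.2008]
No

AᵀA = 
  [  1.0001,  -0.0001]
  [ -0.0001,   1.6900]
≠ I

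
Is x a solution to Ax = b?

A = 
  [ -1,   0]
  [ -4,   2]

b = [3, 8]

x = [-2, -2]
No

Ax = [2, 4] ≠ b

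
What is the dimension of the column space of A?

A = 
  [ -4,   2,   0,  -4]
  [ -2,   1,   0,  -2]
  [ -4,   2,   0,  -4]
dim(Col(A)) = 1

Row reduce:
R2 → R2 - (1/2)·R1
R3 → R3 - (1)·R1
REF = 
  [ -4,   2,   0,  -4]
  [  0,   0,   0,   0]
  [  0,   0,   0,   0]
Pivot columns: 1 → 1 pivot.
dim(Col(A)) = number of pivot columns = 1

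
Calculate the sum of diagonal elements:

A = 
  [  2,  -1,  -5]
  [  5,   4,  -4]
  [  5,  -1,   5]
11

tr(A) = 2 + 4 + 5 = 11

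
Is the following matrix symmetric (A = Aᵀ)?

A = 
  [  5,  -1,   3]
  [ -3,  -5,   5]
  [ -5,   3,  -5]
No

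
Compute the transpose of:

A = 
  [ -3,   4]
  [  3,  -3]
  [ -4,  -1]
Aᵀ = 
  [ -3,   3,  -4]
  [  4,  -3,  -1]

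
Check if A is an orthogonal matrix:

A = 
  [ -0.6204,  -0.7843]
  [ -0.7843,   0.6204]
Yes

AᵀA = 
  [  1,   0]
  [  0,   1]
≈ I (equal to I up to the 4-dp rounding of the entries)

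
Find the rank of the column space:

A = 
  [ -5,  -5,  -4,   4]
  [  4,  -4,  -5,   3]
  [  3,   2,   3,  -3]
Row reduce:
R2 → R2 + (4/5)·R1
R3 → R3 + (3/5)·R1
R3 → R3 - (1/8)·R2
REF = 
  [   -5,    -5,    -4,     4]
  [    0,    -8, -41/5,  31/5]
  [    0,     0,  13/8, -11/8]
Pivot columns: 1, 2, 3 → 3 pivots.
dim(Col(A)) = number of pivot columns = 3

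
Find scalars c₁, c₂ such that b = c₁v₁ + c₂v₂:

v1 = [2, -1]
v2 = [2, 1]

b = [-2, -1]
c1 = 0, c2 = -1

b = 0·v1 + -1·v2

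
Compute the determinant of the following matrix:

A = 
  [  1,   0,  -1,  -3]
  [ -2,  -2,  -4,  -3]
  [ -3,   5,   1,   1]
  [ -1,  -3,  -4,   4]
249

Cofactor expansion along row 1: det(A) = a₁₁M₁₁ - a₁₂M₁₂ + a₁₃M₁₃ - a₁₄M₁₄

M₁₁ = det[[-2, -4, -3]; [5, 1, 1]; [-3, -4, 4]]
  = (-2)·((1)(4) - (1)(-4)) - (-4)·((5)(4) - (1)(-3)) + (-3)·((5)(-4) - (1)(-3))
  = (-2)(8) - (-4)(23) + (-3)(-17)
  = 127
M₁₂ = det[[-2, -4, -3]; [-3, 1, 1]; [-1, -4, 4]]
  = (-2)·((1)(4) - (1)(-4)) - (-4)·((-3)(4) - (1)(-1)) + (-3)·((-3)(-4) - (1)(-1))
  = (-2)(8) - (-4)(-11) + (-3)(13)
  = -99
M₁₃ = det[[-2, -2, -3]; [-3, 5, 1]; [-1, -3, 4]]
  = (-2)·((5)(4) - (1)(-3)) - (-2)·((-3)(4) - (1)(-1)) + (-3)·((-3)(-3) - (5)(-1))
  = (-2)(23) - (-2)(-11) + (-3)(14)
  = -110
M₁₄ = det[[-2, -2, -4]; [-3, 5, 1]; [-1, -3, -4]]
  = (-2)·((5)(-4) - (1)(-3)) - (-2)·((-3)(-4) - (1)(-1)) + (-4)·((-3)(-3) - (5)(-1))
  = (-2)(-17) - (-2)(13) + (-4)(14)
  = 4

det(A) = (1)(127) - (0)(-99) + (-1)(-110) - (-3)(4) = 249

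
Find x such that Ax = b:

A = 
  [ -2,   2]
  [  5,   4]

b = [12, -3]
x = [-3, 3]

Row reduce the augmented matrix [A|b]:
R2 → R2 + (5/2)·R1
REF = 
  [ -2,   2,  12]
  [  0,   9,  27]

Back-substitution:
x₂ = 27 / 9 = 3
x₁ = (12 - (2)(3)) / (-2) = -3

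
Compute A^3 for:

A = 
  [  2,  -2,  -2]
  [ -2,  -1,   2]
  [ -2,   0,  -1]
A^3 = 
  [ 40, -22, -22]
  [-22,   7,  22]
  [-22,   0,   7]

A² = A·A:
A²[1,1] = (2)(2) + (-2)(-2) + (-2)(-2) = 12
A²[1,2] = (2)(-2) + (-2)(-1) + (-2)(0) = -2
A²[1,3] = (2)(-2) + (-2)(2) + (-2)(-1) = -6
A²[2,1] = (-2)(2) + (-1)(-2) + (2)(-2) = -6
A²[2,2] = (-2)(-2) + (-1)(-1) + (2)(0) = 5
A²[2,3] = (-2)(-2) + (-1)(2) + (2)(-1) = 0
A²[3,1] = (-2)(2) + (0)(-2) + (-1)(-2) = -2
A²[3,2] = (-2)(-2) + (0)(-1) + (-1)(0) = 4
A²[3,3] = (-2)(-2) + (0)(2) + (-1)(-1) = 5
A² = 
  [ 12,  -2,  -6]
  [ -6,   5,   0]
  [ -2,   4,   5]

A^3 = A^2·A:
A^3[1,1] = (12)(2) + (-2)(-2) + (-6)(-2) = 40
A^3[1,2] = (12)(-2) + (-2)(-1) + (-6)(0) = -22
A^3[1,3] = (12)(-2) + (-2)(2) + (-6)(-1) = -22
A^3[2,1] = (-6)(2) + (5)(-2) + (0)(-2) = -22
A^3[2,2] = (-6)(-2) + (5)(-1) + (0)(0) = 7
A^3[2,3] = (-6)(-2) + (5)(2) + (0)(-1) = 22
A^3[3,1] = (-2)(2) + (4)(-2) + (5)(-2) = -22
A^3[3,2] = (-2)(-2) + (4)(-1) + (5)(0) = 0
A^3[3,3] = (-2)(-2) + (4)(2) + (5)(-1) = 7
A^3 = 
  [ 40, -22, -22]
  [-22,   7,  22]
  [-22,   0,   7]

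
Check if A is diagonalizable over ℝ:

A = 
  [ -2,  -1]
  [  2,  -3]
No

tr(A) = -5, det(A) = 8
Characteristic polynomial: λ² - tr(A)λ + det(A) = λ² + 5λ + 8
λ² + 5λ + 8 = 0  ⇒  λ = (-5 ± √((5)² - 4·(8)))/2 = (-5 ± √(-7))/2
  = (-5 + i√7)/2,  (-5 - i√7)/2
Eigenvalues: (-5 + i√7)/2, (-5 - i√7)/2  (≈ -2.5 + 1.323i, -2.5 - 1.323i)
Has complex eigenvalues (not diagonalizable over ℝ).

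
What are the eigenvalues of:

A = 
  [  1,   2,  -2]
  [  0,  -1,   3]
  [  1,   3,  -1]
λ = 2, (-3 + √17)/2, (-3 - √17)/2  (≈ 2, 0.5616, -3.562)

Characteristic polynomial: det(λI - A) = λ³ + λ² - 8λ + 4
Testing integer divisors of the constant term: p(2) = 0, so (λ - 2) is a factor:
p(λ) = (λ - 2)(λ² + 3λ - 2)
λ² + 3λ - 2 = 0  ⇒  λ = (-3 ± √((3)² - 4·(-2)))/2 = (-3 ± √(17))/2
  = (-3 + √17)/2,  (-3 - √17)/2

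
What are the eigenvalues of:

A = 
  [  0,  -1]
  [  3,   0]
λ = i√3, -i√3  (≈ 0 + 1.732i, 0 - 1.732i)

tr(A) = 0, det(A) = 3
Characteristic polynomial: λ² - tr(A)λ + det(A) = λ² + 3
λ² + 3 = 0  ⇒  λ = (0 ± √((0)² - 4·(3)))/2 = (0 ± √(-12))/2
  = i√3,  -i√3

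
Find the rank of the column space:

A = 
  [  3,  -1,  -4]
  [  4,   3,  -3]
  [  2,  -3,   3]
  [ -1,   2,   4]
dim(Col(A)) = 3

Row reduce:
R2 → R2 - (4/3)·R1
R3 → R3 - (2/3)·R1
R4 → R4 + (1/3)·R1
R3 → R3 + (7/13)·R2
R4 → R4 - (5/13)·R2
R4 → R4 - (23/90)·R3
REF = 
  [    3,    -1,    -4]
  [    0,  13/3,   7/3]
  [    0,     0, 90/13]
  [    0,     0,     0]
Pivot columns: 1, 2, 3 → 3 pivots.
dim(Col(A)) = number of pivot columns = 3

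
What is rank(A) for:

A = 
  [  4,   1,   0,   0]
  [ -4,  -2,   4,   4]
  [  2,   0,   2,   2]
rank(A) = 2

Row reduce:
R2 → R2 + (1)·R1
R3 → R3 - (1/2)·R1
R3 → R3 - (1/2)·R2
REF = 
  [  4,   1,   0,   0]
  [  0,  -1,   4,   4]
  [  0,   0,   0,   0]
Pivot columns: 1, 2 → 2 pivots.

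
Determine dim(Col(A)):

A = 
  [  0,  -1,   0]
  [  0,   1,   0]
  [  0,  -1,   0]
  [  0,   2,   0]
dim(Col(A)) = 1

Row reduce:
R2 → R2 + (1)·R1
R3 → R3 - (1)·R1
R4 → R4 + (2)·R1
REF = 
  [  0,  -1,   0]
  [  0,   0,   0]
  [  0,   0,   0]
  [  0,   0,   0]
Pivot columns: 2 → 1 pivot.
dim(Col(A)) = number of pivot columns = 1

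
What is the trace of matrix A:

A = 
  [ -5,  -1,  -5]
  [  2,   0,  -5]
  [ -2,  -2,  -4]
-9

tr(A) = -5 + 0 + -4 = -9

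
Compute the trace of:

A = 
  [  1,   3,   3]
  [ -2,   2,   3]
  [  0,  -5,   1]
4

tr(A) = 1 + 2 + 1 = 4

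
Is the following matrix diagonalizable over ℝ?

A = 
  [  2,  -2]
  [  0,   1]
Yes

tr(A) = 3, det(A) = 2
Characteristic polynomial: λ² - tr(A)λ + det(A) = λ² - 3λ + 2
λ² - 3λ + 2 = (λ - 1)(λ - 2)
Eigenvalues: 2, 1
λ=1: alg. mult. = 1, geom. mult. = 2 - rank(A - (1)I) = 2 - 1 = 1
λ=2: alg. mult. = 1, geom. mult. = 2 - rank(A - (2)I) = 2 - 1 = 1
Sum of geometric multiplicities equals n, so A has n independent eigenvectors.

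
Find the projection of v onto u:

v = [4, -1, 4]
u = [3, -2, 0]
proj_u(v) = [42/13, -28/13, 0]

v·u = (4)(3) + (-1)(-2) + (4)(0) = 14
u·u = (3)² + (-2)² + (0)² = 13
proj_u(v) = (v·u / u·u) × u = (14/13) × u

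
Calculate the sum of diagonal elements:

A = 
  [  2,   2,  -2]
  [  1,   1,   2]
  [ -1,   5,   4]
7

tr(A) = 2 + 1 + 4 = 7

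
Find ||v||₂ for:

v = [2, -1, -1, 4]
4.69

||v||₂ = √((2)² + (-1)² + (-1)² + (4)²) = √22 = 4.69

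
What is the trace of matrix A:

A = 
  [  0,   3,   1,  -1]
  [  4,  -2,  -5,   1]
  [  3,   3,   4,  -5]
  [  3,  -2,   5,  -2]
0

tr(A) = 0 + -2 + 4 + -2 = 0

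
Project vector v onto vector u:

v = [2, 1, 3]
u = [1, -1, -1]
v·u = (2)(1) + (1)(-1) + (3)(-1) = -2
u·u = (1)² + (-1)² + (-1)² = 3
proj_u(v) = (v·u / u·u) × u = (-2/3) × u

proj_u(v) = [-2/3, 2/3, 2/3]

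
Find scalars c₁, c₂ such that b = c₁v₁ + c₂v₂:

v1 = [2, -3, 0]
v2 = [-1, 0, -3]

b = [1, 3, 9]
c1 = -1, c2 = -3

b = -1·v1 + -3·v2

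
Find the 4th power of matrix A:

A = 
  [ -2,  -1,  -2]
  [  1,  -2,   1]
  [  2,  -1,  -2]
A^4 = 
  [-74,  20, -50]
  [ 52, -20, -20]
  [ 14, -52, -74]

A² = A·A:
A²[1,1] = (-2)(-2) + (-1)(1) + (-2)(2) = -1
A²[1,2] = (-2)(-1) + (-1)(-2) + (-2)(-1) = 6
A²[1,3] = (-2)(-2) + (-1)(1) + (-2)(-2) = 7
A²[2,1] = (1)(-2) + (-2)(1) + (1)(2) = -2
A²[2,2] = (1)(-1) + (-2)(-2) + (1)(-1) = 2
A²[2,3] = (1)(-2) + (-2)(1) + (1)(-2) = -6
A²[3,1] = (2)(-2) + (-1)(1) + (-2)(2) = -9
A²[3,2] = (2)(-1) + (-1)(-2) + (-2)(-1) = 2
A²[3,3] = (2)(-2) + (-1)(1) + (-2)(-2) = -1
A² = 
  [ -1,   6,   7]
  [ -2,   2,  -6]
  [ -9,   2,  -1]

A^3 = A^2·A:
A^3[1,1] = (-1)(-2) + (6)(1) + (7)(2) = 22
A^3[1,2] = (-1)(-1) + (6)(-2) + (7)(-1) = -18
A^3[1,3] = (-1)(-2) + (6)(1) + (7)(-2) = -6
A^3[2,1] = (-2)(-2) + (2)(1) + (-6)(2) = -6
A^3[2,2] = (-2)(-1) + (2)(-2) + (-6)(-1) = 4
A^3[2,3] = (-2)(-2) + (2)(1) + (-6)(-2) = 18
A^3[3,1] = (-9)(-2) + (2)(1) + (-1)(2) = 18
A^3[3,2] = (-9)(-1) + (2)(-2) + (-1)(-1) = 6
A^3[3,3] = (-9)(-2) + (2)(1) + (-1)(-2) = 22
A^3 = 
  [ 22, -18,  -6]
  [ -6,   4,  18]
  [ 18,   6,  22]

A^4 = A^3·A:
A^4[1,1] = (22)(-2) + (-18)(1) + (-6)(2) = -74
A^4[1,2] = (22)(-1) + (-18)(-2) + (-6)(-1) = 20
A^4[1,3] = (22)(-2) + (-18)(1) + (-6)(-2) = -50
A^4[2,1] = (-6)(-2) + (4)(1) + (18)(2) = 52
A^4[2,2] = (-6)(-1) + (4)(-2) + (18)(-1) = -20
A^4[2,3] = (-6)(-2) + (4)(1) + (18)(-2) = -20
A^4[3,1] = (18)(-2) + (6)(1) + (22)(2) = 14
A^4[3,2] = (18)(-1) + (6)(-2) + (22)(-1) = -52
A^4[3,3] = (18)(-2) + (6)(1) + (22)(-2) = -74
A^4 = 
  [-74,  20, -50]
  [ 52, -20, -20]
  [ 14, -52, -74]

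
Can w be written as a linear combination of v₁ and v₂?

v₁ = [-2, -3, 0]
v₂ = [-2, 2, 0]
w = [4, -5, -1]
No

Form the augmented matrix and row-reduce:
[v₁|v₂|w] = 
  [ -2,  -2,   4]
  [ -3,   2,  -5]
  [  0,   0,  -1]
R2 → R2 - (3/2)·R1
REF = 
  [ -2,  -2,   4]
  [  0,   5, -11]
  [  0,   0,  -1]

Row 3 reads [0 0 | -1], i.e. 0 = -1, so the system is inconsistent and w ∉ span{v₁, v₂}.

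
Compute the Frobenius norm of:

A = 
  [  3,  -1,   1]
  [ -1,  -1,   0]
||A||_F = 3.606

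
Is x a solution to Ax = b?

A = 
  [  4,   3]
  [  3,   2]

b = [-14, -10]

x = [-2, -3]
No

Ax = [-17, -12] ≠ b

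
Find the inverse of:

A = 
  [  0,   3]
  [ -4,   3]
det(A) = (0)(3) - (3)(-4) = 12
For a 2×2 matrix, A⁻¹ = (1/det(A)) · [[d, -b], [-c, a]]
    = (1/12) · [[3, -3], [4, 0]]

A⁻¹ = 
  [ 1/4, -1/4]
  [ 1/3,    0]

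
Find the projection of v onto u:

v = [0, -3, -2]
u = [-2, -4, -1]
proj_u(v) = [-4/3, -8/3, -2/3]

v·u = (0)(-2) + (-3)(-4) + (-2)(-1) = 14
u·u = (-2)² + (-4)² + (-1)² = 21
proj_u(v) = (v·u / u·u) × u = (14/21) × u = (2/3) × u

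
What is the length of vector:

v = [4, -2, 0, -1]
4.583

||v||₂ = √((4)² + (-2)² + (0)² + (-1)²) = √21 = 4.583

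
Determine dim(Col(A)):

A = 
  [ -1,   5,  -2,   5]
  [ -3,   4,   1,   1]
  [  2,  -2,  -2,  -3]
Row reduce:
R2 → R2 - (3)·R1
R3 → R3 + (2)·R1
R3 → R3 + (8/11)·R2
REF = 
  [    -1,      5,     -2,      5]
  [     0,    -11,      7,    -14]
  [     0,      0, -10/11, -35/11]
Pivot columns: 1, 2, 3 → 3 pivots.
dim(Col(A)) = number of pivot columns = 3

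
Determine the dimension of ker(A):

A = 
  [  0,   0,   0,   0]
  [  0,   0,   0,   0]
nullity(A) = 4

Row reduce:
(no row operations needed)
REF = 
  [  0,   0,   0,   0]
  [  0,   0,   0,   0]
Pivot columns: none → 0 pivots.
rank(A) = 0, so nullity(A) = 4 - 0 = 4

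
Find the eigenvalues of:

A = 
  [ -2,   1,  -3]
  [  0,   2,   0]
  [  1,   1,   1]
Characteristic polynomial: det(λI - A) = λ³ - λ² - λ - 2
Testing integer divisors of the constant term: p(2) = 0, so (λ - 2) is a factor:
p(λ) = (λ - 2)(λ² + λ + 1)
λ² + λ + 1 = 0  ⇒  λ = (-1 ± √((1)² - 4·(1)))/2 = (-1 ± √(-3))/2
  = (-1 + i√3)/2,  (-1 - i√3)/2

λ = 2, (-1 + i√3)/2, (-1 - i√3)/2  (≈ 2, -0.5 + 0.866i, -0.5 - 0.866i)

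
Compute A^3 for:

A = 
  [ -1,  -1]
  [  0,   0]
A² = A·A:
A²[1,1] = (-1)(-1) + (-1)(0) = 1
A²[1,2] = (-1)(-1) + (-1)(0) = 1
A²[2,1] = (0)(-1) + (0)(0) = 0
A²[2,2] = (0)(-1) + (0)(0) = 0
A² = 
  [  1,   1]
  [  0,   0]

A^3 = A^2·A:
A^3[1,1] = (1)(-1) + (1)(0) = -1
A^3[1,2] = (1)(-1) + (1)(0) = -1
A^3[2,1] = (0)(-1) + (0)(0) = 0
A^3[2,2] = (0)(-1) + (0)(0) = 0
A^3 = 
  [ -1,  -1]
  [  0,   0]

Therefore
A^3 = 
  [ -1,  -1]
  [  0,   0]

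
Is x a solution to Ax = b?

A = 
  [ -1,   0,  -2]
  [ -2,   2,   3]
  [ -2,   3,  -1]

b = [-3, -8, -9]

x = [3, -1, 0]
Yes

Ax = [-3, -8, -9] = b ✓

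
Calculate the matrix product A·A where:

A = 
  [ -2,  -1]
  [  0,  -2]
A² = A·A:
A²[1,1] = (-2)(-2) + (-1)(0) = 4
A²[1,2] = (-2)(-1) + (-1)(-2) = 4
A²[2,1] = (0)(-2) + (-2)(0) = 0
A²[2,2] = (0)(-1) + (-2)(-2) = 4
A² = 
  [  4,   4]
  [  0,   4]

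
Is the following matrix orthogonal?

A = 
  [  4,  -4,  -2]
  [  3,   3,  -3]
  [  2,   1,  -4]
No

AᵀA = 
  [ 29,  -5, -25]
  [ -5,  26,  -5]
  [-25,  -5,  29]
≠ I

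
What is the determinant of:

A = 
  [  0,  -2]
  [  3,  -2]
For a 2×2 matrix, det = ad - bc = (0)(-2) - (-2)(3) = 6

det(A) = 6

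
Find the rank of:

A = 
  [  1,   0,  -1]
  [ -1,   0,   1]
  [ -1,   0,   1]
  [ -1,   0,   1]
Row reduce:
R2 → R2 + (1)·R1
R3 → R3 + (1)·R1
R4 → R4 + (1)·R1
REF = 
  [  1,   0,  -1]
  [  0,   0,   0]
  [  0,   0,   0]
  [  0,   0,   0]
Pivot columns: 1 → 1 pivot.

rank(A) = 1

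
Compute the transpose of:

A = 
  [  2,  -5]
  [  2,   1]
Aᵀ = 
  [  2,   2]
  [ -5,   1]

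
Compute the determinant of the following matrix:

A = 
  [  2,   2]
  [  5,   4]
For a 2×2 matrix, det = ad - bc = (2)(4) - (2)(5) = -2

det(A) = -2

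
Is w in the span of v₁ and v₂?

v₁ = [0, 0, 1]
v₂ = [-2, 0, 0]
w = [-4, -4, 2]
No

Form the augmented matrix and row-reduce:
[v₁|v₂|w] = 
  [  0,  -2,  -4]
  [  0,   0,  -4]
  [  1,   0,   2]
Swap R1 ↔ R3
Swap R2 ↔ R3
REF = 
  [  1,   0,   2]
  [  0,  -2,  -4]
  [  0,   0,  -4]

Row 3 reads [0 0 | -4], i.e. 0 = -4, so the system is inconsistent and w ∉ span{v₁, v₂}.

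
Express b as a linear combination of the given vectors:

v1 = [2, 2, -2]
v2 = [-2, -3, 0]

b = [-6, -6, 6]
c1 = -3, c2 = 0

b = -3·v1 + 0·v2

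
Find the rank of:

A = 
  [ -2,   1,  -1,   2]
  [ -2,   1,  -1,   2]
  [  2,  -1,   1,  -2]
rank(A) = 1

Row reduce:
R2 → R2 - (1)·R1
R3 → R3 + (1)·R1
REF = 
  [ -2,   1,  -1,   2]
  [  0,   0,   0,   0]
  [  0,   0,   0,   0]
Pivot columns: 1 → 1 pivot.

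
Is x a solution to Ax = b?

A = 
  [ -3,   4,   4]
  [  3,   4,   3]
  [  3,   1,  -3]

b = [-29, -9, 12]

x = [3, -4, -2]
No

Ax = [-33, -13, 11] ≠ b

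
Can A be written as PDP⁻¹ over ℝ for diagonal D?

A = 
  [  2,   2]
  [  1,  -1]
Yes

tr(A) = 1, det(A) = -4
Characteristic polynomial: λ² - tr(A)λ + det(A) = λ² - λ - 4
λ² - λ - 4 = 0  ⇒  λ = (1 ± √((-1)² - 4·(-4)))/2 = (1 ± √(17))/2
  = (1 + √17)/2,  (1 - √17)/2
Eigenvalues: (1 + √17)/2, (1 - √17)/2  (≈ 2.562, -1.562)
The two irrational eigenvalues are distinct (simple), so each has alg. mult. = geom. mult. = 1.
Sum of geometric multiplicities equals n, so A has n independent eigenvectors.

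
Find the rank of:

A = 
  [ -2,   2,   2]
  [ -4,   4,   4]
Row reduce:
R2 → R2 - (2)·R1
REF = 
  [ -2,   2,   2]
  [  0,   0,   0]
Pivot columns: 1 → 1 pivot.

rank(A) = 1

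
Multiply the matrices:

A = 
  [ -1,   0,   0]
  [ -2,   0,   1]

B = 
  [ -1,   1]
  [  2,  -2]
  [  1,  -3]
A is 2×3 and B is 3×2, so AB is 2×2. Each entry is (row of A)·(column of B):
AB[1,1] = (-1)(-1) + (0)(2) + (0)(1) = 1
AB[1,2] = (-1)(1) + (0)(-2) + (0)(-3) = -1
AB[2,1] = (-2)(-1) + (0)(2) + (1)(1) = 3
AB[2,2] = (-2)(1) + (0)(-2) + (1)(-3) = -5

AB = 
  [  1,  -1]
  [  3,  -5]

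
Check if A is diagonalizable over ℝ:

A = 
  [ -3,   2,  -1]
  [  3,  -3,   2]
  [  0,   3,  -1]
Yes

Characteristic polynomial: det(λI - A) = λ³ + 7λ² + 3λ - 6
By the rational root theorem any rational root is an integer dividing 6; none of those is a root, so p(λ) has no rational roots and hence (being an irreducible cubic) no repeated roots.
Discriminant of the cubic: Δ = 5325
Δ > 0 ⇒ three distinct real eigenvalues: λ ≈ -6.383, -1.326, 0.7088
Three distinct real eigenvalues, so A has 3 independent eigenvectors.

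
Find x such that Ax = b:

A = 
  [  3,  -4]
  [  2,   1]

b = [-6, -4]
Row reduce the augmented matrix [A|b]:
R2 → R2 - (2/3)·R1
REF = 
  [   3,   -4,   -6]
  [   0, 11/3,    0]

Back-substitution:
x₂ = 0 / (11/3) = 0
x₁ = (-6 - (-4)(0)) / 3 = -2

x = [-2, 0]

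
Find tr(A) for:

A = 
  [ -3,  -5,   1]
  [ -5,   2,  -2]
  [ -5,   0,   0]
-1

tr(A) = -3 + 2 + 0 = -1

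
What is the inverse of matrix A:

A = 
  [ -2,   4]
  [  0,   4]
det(A) = (-2)(4) - (4)(0) = -8
For a 2×2 matrix, A⁻¹ = (1/det(A)) · [[d, -b], [-c, a]]
    = (-1/8) · [[4, -4], [0, -2]]

A⁻¹ = 
  [-1/2,  1/2]
  [   0,  1/4]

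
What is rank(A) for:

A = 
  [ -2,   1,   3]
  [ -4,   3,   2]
Row reduce:
R2 → R2 - (2)·R1
REF = 
  [ -2,   1,   3]
  [  0,   1,  -4]
Pivot columns: 1, 2 → 2 pivots.

rank(A) = 2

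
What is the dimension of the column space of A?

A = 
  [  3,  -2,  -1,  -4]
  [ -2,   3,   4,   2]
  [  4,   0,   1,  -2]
Row reduce:
R2 → R2 + (2/3)·R1
R3 → R3 - (4/3)·R1
R3 → R3 - (8/5)·R2
REF = 
  [   3,   -2,   -1,   -4]
  [   0,  5/3, 10/3, -2/3]
  [   0,    0,   -3, 22/5]
Pivot columns: 1, 2, 3 → 3 pivots.
dim(Col(A)) = number of pivot columns = 3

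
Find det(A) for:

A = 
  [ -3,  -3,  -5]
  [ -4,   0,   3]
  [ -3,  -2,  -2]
-7

Cofactor expansion along row 1:
det(A) = (-3)·((0)(-2) - (3)(-2)) - (-3)·((-4)(-2) - (3)(-3)) + (-5)·((-4)(-2) - (0)(-3))
  = (-3)(6) - (-3)(17) + (-5)(8)
  = -7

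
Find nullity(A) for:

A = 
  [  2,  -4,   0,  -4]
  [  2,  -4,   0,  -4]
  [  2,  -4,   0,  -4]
nullity(A) = 3

Row reduce:
R2 → R2 - (1)·R1
R3 → R3 - (1)·R1
REF = 
  [  2,  -4,   0,  -4]
  [  0,   0,   0,   0]
  [  0,   0,   0,   0]
Pivot columns: 1 → 1 pivot.
rank(A) = 1, so nullity(A) = 4 - 1 = 3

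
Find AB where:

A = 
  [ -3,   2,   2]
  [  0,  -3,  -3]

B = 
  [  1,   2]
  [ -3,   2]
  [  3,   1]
AB = 
  [ -3,   0]
  [  0,  -9]

A is 2×3 and B is 3×2, so AB is 2×2. Each entry is (row of A)·(column of B):
AB[1,1] = (-3)(1) + (2)(-3) + (2)(3) = -3
AB[1,2] = (-3)(2) + (2)(2) + (2)(1) = 0
AB[2,1] = (0)(1) + (-3)(-3) + (-3)(3) = 0
AB[2,2] = (0)(2) + (-3)(2) + (-3)(1) = -9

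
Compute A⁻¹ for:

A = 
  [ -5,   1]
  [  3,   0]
det(A) = (-5)(0) - (1)(3) = -3
For a 2×2 matrix, A⁻¹ = (1/det(A)) · [[d, -b], [-c, a]]
    = (-1/3) · [[0, -1], [-3, -5]]

A⁻¹ = 
  [  0, 1/3]
  [  1, 5/3]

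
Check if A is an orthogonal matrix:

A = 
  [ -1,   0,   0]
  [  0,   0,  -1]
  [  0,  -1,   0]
Yes

AᵀA = 
  [  1,   0,   0]
  [  0,   1,   0]
  [  0,   0,   1]
= I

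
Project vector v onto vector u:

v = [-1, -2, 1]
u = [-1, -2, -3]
v·u = (-1)(-1) + (-2)(-2) + (1)(-3) = 2
u·u = (-1)² + (-2)² + (-3)² = 14
proj_u(v) = (v·u / u·u) × u = (2/14) × u = (1/7) × u

proj_u(v) = [-1/7, -2/7, -3/7]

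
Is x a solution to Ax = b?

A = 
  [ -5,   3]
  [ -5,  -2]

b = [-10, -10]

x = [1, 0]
No

Ax = [-5, -5] ≠ b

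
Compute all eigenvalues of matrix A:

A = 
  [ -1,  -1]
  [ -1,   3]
tr(A) = 2, det(A) = -4
Characteristic polynomial: λ² - tr(A)λ + det(A) = λ² - 2λ - 4
λ² - 2λ - 4 = 0  ⇒  λ = (2 ± √((-2)² - 4·(-4)))/2 = (2 ± √(20))/2
  = 1 + √5,  1 - √5

λ = 1 + √5, 1 - √5  (≈ 3.236, -1.236)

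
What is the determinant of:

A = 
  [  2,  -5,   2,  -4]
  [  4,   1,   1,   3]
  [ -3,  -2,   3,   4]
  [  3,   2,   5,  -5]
Cofactor expansion along row 1: det(A) = a₁₁M₁₁ - a₁₂M₁₂ + a₁₃M₁₃ - a₁₄M₁₄

M₁₁ = det[[1, 1, 3]; [-2, 3, 4]; [2, 5, -5]]
  = (1)·((3)(-5) - (4)(5)) - (1)·((-2)(-5) - (4)(2)) + (3)·((-2)(5) - (3)(2))
  = (1)(-35) - (1)(2) + (3)(-16)
  = -85
M₁₂ = det[[4, 1, 3]; [-3, 3, 4]; [3, 5, -5]]
  = (4)·((3)(-5) - (4)(5)) - (1)·((-3)(-5) - (4)(3)) + (3)·((-3)(5) - (3)(3))
  = (4)(-35) - (1)(3) + (3)(-24)
  = -215
M₁₃ = det[[4, 1, 3]; [-3, -2, 4]; [3, 2, -5]]
  = (4)·((-2)(-5) - (4)(2)) - (1)·((-3)(-5) - (4)(3)) + (3)·((-3)(2) - (-2)(3))
  = (4)(2) - (1)(3) + (3)(0)
  = 5
M₁₄ = det[[4, 1, 1]; [-3, -2, 3]; [3, 2, 5]]
  = (4)·((-2)(5) - (3)(2)) - (1)·((-3)(5) - (3)(3)) + (1)·((-3)(2) - (-2)(3))
  = (4)(-16) - (1)(-24) + (1)(0)
  = -40

det(A) = (2)(-85) - (-5)(-215) + (2)(5) - (-4)(-40) = -1395

det(A) = -1395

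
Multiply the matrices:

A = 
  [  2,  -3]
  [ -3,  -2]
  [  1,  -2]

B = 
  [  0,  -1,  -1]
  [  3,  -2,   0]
A is 3×2 and B is 2×3, so AB is 3×3. Each entry is (row of A)·(column of B):
AB[1,1] = (2)(0) + (-3)(3) = -9
AB[1,2] = (2)(-1) + (-3)(-2) = 4
AB[1,3] = (2)(-1) + (-3)(0) = -2
AB[2,1] = (-3)(0) + (-2)(3) = -6
AB[2,2] = (-3)(-1) + (-2)(-2) = 7
AB[2,3] = (-3)(-1) + (-2)(0) = 3
AB[3,1] = (1)(0) + (-2)(3) = -6
AB[3,2] = (1)(-1) + (-2)(-2) = 3
AB[3,3] = (1)(-1) + (-2)(0) = -1

AB = 
  [ -9,   4,  -2]
  [ -6,   7,   3]
  [ -6,   3,  -1]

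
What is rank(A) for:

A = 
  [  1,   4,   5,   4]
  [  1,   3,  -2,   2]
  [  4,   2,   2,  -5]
rank(A) = 3

Row reduce:
R2 → R2 - (1)·R1
R3 → R3 - (4)·R1
R3 → R3 - (14)·R2
REF = 
  [  1,   4,   5,   4]
  [  0,  -1,  -7,  -2]
  [  0,   0,  80,   7]
Pivot columns: 1, 2, 3 → 3 pivots.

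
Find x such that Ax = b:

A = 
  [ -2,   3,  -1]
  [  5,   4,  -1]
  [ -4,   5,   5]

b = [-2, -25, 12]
Row reduce the augmented matrix [A|b]:
R2 → R2 + (5/2)·R1
R3 → R3 - (2)·R1
R3 → R3 + (2/23)·R2
REF = 
  [    -2,      3,     -1,     -2]
  [     0,   23/2,   -7/2,    -30]
  [     0,      0, 154/23, 308/23]

Back-substitution:
x₃ = (308/23) / (154/23) = 2
x₂ = (-30 - (-7/2)(2)) / (23/2) = -2
x₁ = (-2 - (3)(-2) - (-1)(2)) / (-2) = -3

x = [-3, -2, 2]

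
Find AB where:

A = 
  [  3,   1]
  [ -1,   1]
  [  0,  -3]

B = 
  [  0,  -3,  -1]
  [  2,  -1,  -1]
AB = 
  [  2, -10,  -4]
  [  2,   2,   0]
  [ -6,   3,   3]

A is 3×2 and B is 2×3, so AB is 3×3. Each entry is (row of A)·(column of B):
AB[1,1] = (3)(0) + (1)(2) = 2
AB[1,2] = (3)(-3) + (1)(-1) = -10
AB[1,3] = (3)(-1) + (1)(-1) = -4
AB[2,1] = (-1)(0) + (1)(2) = 2
AB[2,2] = (-1)(-3) + (1)(-1) = 2
AB[2,3] = (-1)(-1) + (1)(-1) = 0
AB[3,1] = (0)(0) + (-3)(2) = -6
AB[3,2] = (0)(-3) + (-3)(-1) = 3
AB[3,3] = (0)(-1) + (-3)(-1) = 3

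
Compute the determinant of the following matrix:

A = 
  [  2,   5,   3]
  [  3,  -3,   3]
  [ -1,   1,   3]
-84

Cofactor expansion along row 1:
det(A) = (2)·((-3)(3) - (3)(1)) - (5)·((3)(3) - (3)(-1)) + (3)·((3)(1) - (-3)(-1))
  = (2)(-12) - (5)(12) + (3)(0)
  = -84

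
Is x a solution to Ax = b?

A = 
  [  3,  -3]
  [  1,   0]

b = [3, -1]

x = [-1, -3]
No

Ax = [6, -1] ≠ b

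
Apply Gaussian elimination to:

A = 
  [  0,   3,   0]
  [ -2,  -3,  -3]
Row operations:
Swap R1 ↔ R2

Resulting echelon form:
REF = 
  [ -2,  -3,  -3]
  [  0,   3,   0]

Rank = 2 (number of non-zero pivot rows).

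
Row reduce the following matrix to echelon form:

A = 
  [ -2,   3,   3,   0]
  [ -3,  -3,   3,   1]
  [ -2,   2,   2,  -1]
Row operations:
R2 → R2 - (3/2)·R1
R3 → R3 - (1)·R1
R3 → R3 - (2/15)·R2

Resulting echelon form:
REF = 
  [    -2,      3,      3,      0]
  [     0,  -15/2,   -3/2,      1]
  [     0,      0,   -4/5, -17/15]

Rank = 3 (number of non-zero pivot rows).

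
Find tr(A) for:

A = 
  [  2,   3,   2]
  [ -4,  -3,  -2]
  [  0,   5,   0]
-1

tr(A) = 2 + -3 + 0 = -1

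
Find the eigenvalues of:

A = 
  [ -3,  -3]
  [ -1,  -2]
λ = (-5 + √13)/2, (-5 - √13)/2  (≈ -0.6972, -4.303)

tr(A) = -5, det(A) = 3
Characteristic polynomial: λ² - tr(A)λ + det(A) = λ² + 5λ + 3
λ² + 5λ + 3 = 0  ⇒  λ = (-5 ± √((5)² - 4·(3)))/2 = (-5 ± √(13))/2
  = (-5 + √13)/2,  (-5 - √13)/2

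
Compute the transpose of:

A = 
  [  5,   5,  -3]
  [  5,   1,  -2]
Aᵀ = 
  [  5,   5]
  [  5,   1]
  [ -3,  -2]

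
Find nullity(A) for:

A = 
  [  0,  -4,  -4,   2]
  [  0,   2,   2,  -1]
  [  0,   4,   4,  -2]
nullity(A) = 3

Row reduce:
R2 → R2 + (1/2)·R1
R3 → R3 + (1)·R1
REF = 
  [  0,  -4,  -4,   2]
  [  0,   0,   0,   0]
  [  0,   0,   0,   0]
Pivot columns: 2 → 1 pivot.
rank(A) = 1, so nullity(A) = 4 - 1 = 3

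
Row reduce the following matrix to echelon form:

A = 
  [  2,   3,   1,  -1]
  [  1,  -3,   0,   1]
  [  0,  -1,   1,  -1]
Row operations:
R2 → R2 - (1/2)·R1
R3 → R3 - (2/9)·R2

Resulting echelon form:
REF = 
  [   2,    3,    1,   -1]
  [   0, -9/2, -1/2,  3/2]
  [   0,    0, 10/9, -4/3]

Rank = 3 (number of non-zero pivot rows).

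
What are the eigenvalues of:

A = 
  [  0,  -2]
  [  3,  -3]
tr(A) = -3, det(A) = 6
Characteristic polynomial: λ² - tr(A)λ + det(A) = λ² + 3λ + 6
λ² + 3λ + 6 = 0  ⇒  λ = (-3 ± √((3)² - 4·(6)))/2 = (-3 ± √(-15))/2
  = (-3 + i√15)/2,  (-3 - i√15)/2

λ = (-3 + i√15)/2, (-3 - i√15)/2  (≈ -1.5 + 1.936i, -1.5 - 1.936i)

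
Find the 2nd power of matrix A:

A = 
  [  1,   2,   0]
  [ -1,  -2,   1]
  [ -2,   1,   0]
A² = A·A:
A²[1,1] = (1)(1) + (2)(-1) + (0)(-2) = -1
A²[1,2] = (1)(2) + (2)(-2) + (0)(1) = -2
A²[1,3] = (1)(0) + (2)(1) + (0)(0) = 2
A²[2,1] = (-1)(1) + (-2)(-1) + (1)(-2) = -1
A²[2,2] = (-1)(2) + (-2)(-2) + (1)(1) = 3
A²[2,3] = (-1)(0) + (-2)(1) + (1)(0) = -2
A²[3,1] = (-2)(1) + (1)(-1) + (0)(-2) = -3
A²[3,2] = (-2)(2) + (1)(-2) + (0)(1) = -6
A²[3,3] = (-2)(0) + (1)(1) + (0)(0) = 1
A² = 
  [ -1,  -2,   2]
  [ -1,   3,  -2]
  [ -3,  -6,   1]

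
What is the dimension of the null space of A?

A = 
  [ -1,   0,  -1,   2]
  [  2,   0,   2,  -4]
nullity(A) = 3

Row reduce:
R2 → R2 + (2)·R1
REF = 
  [ -1,   0,  -1,   2]
  [  0,   0,   0,   0]
Pivot columns: 1 → 1 pivot.
rank(A) = 1, so nullity(A) = 4 - 1 = 3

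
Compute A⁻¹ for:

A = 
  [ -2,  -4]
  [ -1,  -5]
det(A) = (-2)(-5) - (-4)(-1) = 6
For a 2×2 matrix, A⁻¹ = (1/det(A)) · [[d, -b], [-c, a]]
    = (1/6) · [[-5, 4], [1, -2]]

A⁻¹ = 
  [-5/6,  2/3]
  [ 1/6, -1/3]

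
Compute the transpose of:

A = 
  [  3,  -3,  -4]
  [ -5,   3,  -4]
Aᵀ = 
  [  3,  -5]
  [ -3,   3]
  [ -4,  -4]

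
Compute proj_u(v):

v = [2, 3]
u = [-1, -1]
proj_u(v) = [5/2, 5/2]

v·u = (2)(-1) + (3)(-1) = -5
u·u = (-1)² + (-1)² = 2
proj_u(v) = (v·u / u·u) × u = (-5/2) × u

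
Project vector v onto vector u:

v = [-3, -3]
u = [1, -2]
v·u = (-3)(1) + (-3)(-2) = 3
u·u = (1)² + (-2)² = 5
proj_u(v) = (v·u / u·u) × u = (3/5) × u

proj_u(v) = [3/5, -6/5]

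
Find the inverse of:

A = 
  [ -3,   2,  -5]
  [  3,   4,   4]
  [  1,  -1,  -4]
det(A) = (-3)·((4)(-4) - (4)(-1)) - (2)·((3)(-4) - (4)(1)) + (-5)·((3)(-1) - (4)(1))
  = (-3)(-12) - (2)(-16) + (-5)(-7)
  = 103
det(A) = 103 ≠ 0, so A is invertible.

Cofactors Cᵢⱼ = (-1)ⁱ⁺ʲ·Mᵢⱼ:
C = 
  [-12,  16,  -7]
  [ 13,  17,  -1]
  [ 28,  -3, -18]

adj(A) = Cᵀ:
adj(A) = 
  [-12,  13,  28]
  [ 16,  17,  -3]
  [ -7,  -1, -18]

A⁻¹ = (1/103) · adj(A):
A⁻¹ = 
  [-12/103,  13/103,  28/103]
  [ 16/103,  17/103,  -3/103]
  [ -7/103,  -1/103, -18/103]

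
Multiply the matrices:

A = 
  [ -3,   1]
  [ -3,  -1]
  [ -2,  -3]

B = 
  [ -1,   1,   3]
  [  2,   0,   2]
AB = 
  [  5,  -3,  -7]
  [  1,  -3, -11]
  [ -4,  -2, -12]

A is 3×2 and B is 2×3, so AB is 3×3. Each entry is (row of A)·(column of B):
AB[1,1] = (-3)(-1) + (1)(2) = 5
AB[1,2] = (-3)(1) + (1)(0) = -3
AB[1,3] = (-3)(3) + (1)(2) = -7
AB[2,1] = (-3)(-1) + (-1)(2) = 1
AB[2,2] = (-3)(1) + (-1)(0) = -3
AB[2,3] = (-3)(3) + (-1)(2) = -11
AB[3,1] = (-2)(-1) + (-3)(2) = -4
AB[3,2] = (-2)(1) + (-3)(0) = -2
AB[3,3] = (-2)(3) + (-3)(2) = -12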